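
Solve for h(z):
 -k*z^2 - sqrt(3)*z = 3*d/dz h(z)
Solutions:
 h(z) = C1 - k*z^3/9 - sqrt(3)*z^2/6


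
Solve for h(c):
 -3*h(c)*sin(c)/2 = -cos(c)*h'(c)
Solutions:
 h(c) = C1/cos(c)^(3/2)


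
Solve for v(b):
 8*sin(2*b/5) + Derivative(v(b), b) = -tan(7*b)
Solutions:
 v(b) = C1 + log(cos(7*b))/7 + 20*cos(2*b/5)


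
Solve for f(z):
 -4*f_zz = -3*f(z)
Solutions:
 f(z) = C1*exp(-sqrt(3)*z/2) + C2*exp(sqrt(3)*z/2)


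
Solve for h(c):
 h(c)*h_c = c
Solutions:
 h(c) = -sqrt(C1 + c^2)
 h(c) = sqrt(C1 + c^2)


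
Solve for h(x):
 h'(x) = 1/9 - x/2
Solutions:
 h(x) = C1 - x^2/4 + x/9


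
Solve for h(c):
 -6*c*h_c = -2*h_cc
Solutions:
 h(c) = C1 + C2*erfi(sqrt(6)*c/2)


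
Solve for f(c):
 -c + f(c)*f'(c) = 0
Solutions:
 f(c) = -sqrt(C1 + c^2)
 f(c) = sqrt(C1 + c^2)


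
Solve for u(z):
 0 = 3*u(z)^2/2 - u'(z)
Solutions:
 u(z) = -2/(C1 + 3*z)


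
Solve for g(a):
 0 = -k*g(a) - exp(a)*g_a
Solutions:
 g(a) = C1*exp(k*exp(-a))


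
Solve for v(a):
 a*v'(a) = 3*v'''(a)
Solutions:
 v(a) = C1 + Integral(C2*airyai(3^(2/3)*a/3) + C3*airybi(3^(2/3)*a/3), a)


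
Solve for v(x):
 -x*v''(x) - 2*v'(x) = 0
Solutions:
 v(x) = C1 + C2/x


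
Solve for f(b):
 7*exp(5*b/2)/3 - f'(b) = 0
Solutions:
 f(b) = C1 + 14*exp(5*b/2)/15


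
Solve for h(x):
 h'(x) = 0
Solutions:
 h(x) = C1


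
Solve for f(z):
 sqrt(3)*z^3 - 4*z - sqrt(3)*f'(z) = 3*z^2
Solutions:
 f(z) = C1 + z^4/4 - sqrt(3)*z^3/3 - 2*sqrt(3)*z^2/3


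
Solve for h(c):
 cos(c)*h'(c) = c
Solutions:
 h(c) = C1 + Integral(c/cos(c), c)


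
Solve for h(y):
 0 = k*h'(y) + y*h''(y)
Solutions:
 h(y) = C1 + y^(1 - re(k))*(C2*sin(log(y)*Abs(im(k))) + C3*cos(log(y)*im(k)))


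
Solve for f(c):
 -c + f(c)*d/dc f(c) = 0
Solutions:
 f(c) = -sqrt(C1 + c^2)
 f(c) = sqrt(C1 + c^2)


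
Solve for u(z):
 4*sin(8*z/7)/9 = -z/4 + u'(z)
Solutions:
 u(z) = C1 + z^2/8 - 7*cos(8*z/7)/18


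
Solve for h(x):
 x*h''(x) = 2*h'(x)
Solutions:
 h(x) = C1 + C2*x^3


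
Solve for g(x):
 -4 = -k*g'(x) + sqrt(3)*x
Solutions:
 g(x) = C1 + sqrt(3)*x^2/(2*k) + 4*x/k


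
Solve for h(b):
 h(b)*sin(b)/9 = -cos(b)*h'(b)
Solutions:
 h(b) = C1*cos(b)^(1/9)


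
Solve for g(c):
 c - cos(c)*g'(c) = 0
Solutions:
 g(c) = C1 + Integral(c/cos(c), c)


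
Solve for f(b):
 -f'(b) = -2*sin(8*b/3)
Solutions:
 f(b) = C1 - 3*cos(8*b/3)/4


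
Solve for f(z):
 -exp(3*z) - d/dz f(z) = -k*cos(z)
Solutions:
 f(z) = C1 + k*sin(z) - exp(3*z)/3


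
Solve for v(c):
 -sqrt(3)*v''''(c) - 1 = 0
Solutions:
 v(c) = C1 + C2*c + C3*c^2 + C4*c^3 - sqrt(3)*c^4/72


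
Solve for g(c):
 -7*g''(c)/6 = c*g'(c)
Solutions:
 g(c) = C1 + C2*erf(sqrt(21)*c/7)


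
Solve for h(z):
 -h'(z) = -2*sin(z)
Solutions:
 h(z) = C1 - 2*cos(z)


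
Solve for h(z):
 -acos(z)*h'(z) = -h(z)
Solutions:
 h(z) = C1*exp(Integral(1/acos(z), z))


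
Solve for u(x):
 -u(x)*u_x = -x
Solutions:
 u(x) = -sqrt(C1 + x^2)
 u(x) = sqrt(C1 + x^2)


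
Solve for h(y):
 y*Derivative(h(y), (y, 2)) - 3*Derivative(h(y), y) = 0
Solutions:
 h(y) = C1 + C2*y^4


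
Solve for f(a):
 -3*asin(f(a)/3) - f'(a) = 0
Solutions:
 Integral(1/asin(_y/3), (_y, f(a))) = C1 - 3*a


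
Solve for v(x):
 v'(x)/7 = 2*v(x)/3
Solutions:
 v(x) = C1*exp(14*x/3)


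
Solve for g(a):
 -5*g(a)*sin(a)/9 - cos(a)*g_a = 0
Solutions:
 g(a) = C1*cos(a)^(5/9)


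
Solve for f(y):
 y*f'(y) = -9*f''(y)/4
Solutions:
 f(y) = C1 + C2*erf(sqrt(2)*y/3)


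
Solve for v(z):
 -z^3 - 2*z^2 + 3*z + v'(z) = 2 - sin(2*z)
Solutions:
 v(z) = C1 + z^4/4 + 2*z^3/3 - 3*z^2/2 + 2*z + cos(2*z)/2


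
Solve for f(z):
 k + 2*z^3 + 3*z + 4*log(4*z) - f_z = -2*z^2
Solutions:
 f(z) = C1 + k*z + z^4/2 + 2*z^3/3 + 3*z^2/2 + 4*z*log(z) - 4*z + z*log(256)


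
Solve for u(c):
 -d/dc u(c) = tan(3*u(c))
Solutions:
 u(c) = -asin(C1*exp(-3*c))/3 + pi/3
 u(c) = asin(C1*exp(-3*c))/3


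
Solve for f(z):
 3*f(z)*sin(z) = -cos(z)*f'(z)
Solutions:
 f(z) = C1*cos(z)^3


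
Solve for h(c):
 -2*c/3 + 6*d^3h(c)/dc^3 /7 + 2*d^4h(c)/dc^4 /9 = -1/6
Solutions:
 h(c) = C1 + C2*c + C3*c^2 + C4*exp(-27*c/7) + 7*c^4/216 - 385*c^3/5832


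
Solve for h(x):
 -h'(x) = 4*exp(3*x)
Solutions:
 h(x) = C1 - 4*exp(3*x)/3


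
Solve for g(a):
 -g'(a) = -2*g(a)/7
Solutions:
 g(a) = C1*exp(2*a/7)


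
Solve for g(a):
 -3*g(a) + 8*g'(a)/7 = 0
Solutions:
 g(a) = C1*exp(21*a/8)


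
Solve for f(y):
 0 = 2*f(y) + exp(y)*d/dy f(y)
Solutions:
 f(y) = C1*exp(2*exp(-y))


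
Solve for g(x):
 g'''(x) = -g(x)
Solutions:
 g(x) = C3*exp(-x) + (C1*sin(sqrt(3)*x/2) + C2*cos(sqrt(3)*x/2))*exp(x/2)


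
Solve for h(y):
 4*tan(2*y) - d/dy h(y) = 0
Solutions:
 h(y) = C1 - 2*log(cos(2*y))


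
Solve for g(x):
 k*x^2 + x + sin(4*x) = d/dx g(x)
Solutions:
 g(x) = C1 + k*x^3/3 + x^2/2 - cos(4*x)/4


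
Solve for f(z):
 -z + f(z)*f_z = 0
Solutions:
 f(z) = -sqrt(C1 + z^2)
 f(z) = sqrt(C1 + z^2)


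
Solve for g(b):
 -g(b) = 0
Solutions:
 g(b) = 0


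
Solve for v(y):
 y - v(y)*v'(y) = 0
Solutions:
 v(y) = -sqrt(C1 + y^2)
 v(y) = sqrt(C1 + y^2)


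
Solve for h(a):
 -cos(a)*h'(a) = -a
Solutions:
 h(a) = C1 + Integral(a/cos(a), a)


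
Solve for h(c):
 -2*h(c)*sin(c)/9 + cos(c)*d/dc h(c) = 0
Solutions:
 h(c) = C1/cos(c)^(2/9)


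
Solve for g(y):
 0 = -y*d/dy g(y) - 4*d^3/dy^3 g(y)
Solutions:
 g(y) = C1 + Integral(C2*airyai(-2^(1/3)*y/2) + C3*airybi(-2^(1/3)*y/2), y)


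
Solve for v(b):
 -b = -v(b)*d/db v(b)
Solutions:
 v(b) = -sqrt(C1 + b^2)
 v(b) = sqrt(C1 + b^2)


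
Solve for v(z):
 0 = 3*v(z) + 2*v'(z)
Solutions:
 v(z) = C1*exp(-3*z/2)


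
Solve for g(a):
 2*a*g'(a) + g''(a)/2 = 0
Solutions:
 g(a) = C1 + C2*erf(sqrt(2)*a)


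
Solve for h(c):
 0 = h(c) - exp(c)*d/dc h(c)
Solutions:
 h(c) = C1*exp(-exp(-c))


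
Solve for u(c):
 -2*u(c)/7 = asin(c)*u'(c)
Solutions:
 u(c) = C1*exp(-2*Integral(1/asin(c), c)/7)


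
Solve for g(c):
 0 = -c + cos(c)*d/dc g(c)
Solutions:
 g(c) = C1 + Integral(c/cos(c), c)


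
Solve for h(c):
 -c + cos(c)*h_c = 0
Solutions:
 h(c) = C1 + Integral(c/cos(c), c)


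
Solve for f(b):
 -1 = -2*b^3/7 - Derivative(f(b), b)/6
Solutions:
 f(b) = C1 - 3*b^4/7 + 6*b


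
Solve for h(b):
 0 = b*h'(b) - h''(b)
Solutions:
 h(b) = C1 + C2*erfi(sqrt(2)*b/2)


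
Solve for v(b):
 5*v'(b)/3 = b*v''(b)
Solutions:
 v(b) = C1 + C2*b^(8/3)


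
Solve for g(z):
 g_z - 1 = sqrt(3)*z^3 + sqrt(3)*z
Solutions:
 g(z) = C1 + sqrt(3)*z^4/4 + sqrt(3)*z^2/2 + z


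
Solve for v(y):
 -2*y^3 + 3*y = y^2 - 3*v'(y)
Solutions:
 v(y) = C1 + y^4/6 + y^3/9 - y^2/2


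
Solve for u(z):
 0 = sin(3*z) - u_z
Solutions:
 u(z) = C1 - cos(3*z)/3


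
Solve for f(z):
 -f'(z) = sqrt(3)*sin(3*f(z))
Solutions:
 f(z) = -acos((-C1 - exp(6*sqrt(3)*z))/(C1 - exp(6*sqrt(3)*z)))/3 + 2*pi/3
 f(z) = acos((-C1 - exp(6*sqrt(3)*z))/(C1 - exp(6*sqrt(3)*z)))/3


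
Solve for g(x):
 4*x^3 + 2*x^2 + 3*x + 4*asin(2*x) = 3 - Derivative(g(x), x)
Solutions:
 g(x) = C1 - x^4 - 2*x^3/3 - 3*x^2/2 - 4*x*asin(2*x) + 3*x - 2*sqrt(1 - 4*x^2)


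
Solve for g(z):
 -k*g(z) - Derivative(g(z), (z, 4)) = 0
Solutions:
 g(z) = C1*exp(-z*(-k)^(1/4)) + C2*exp(z*(-k)^(1/4)) + C3*exp(-I*z*(-k)^(1/4)) + C4*exp(I*z*(-k)^(1/4))


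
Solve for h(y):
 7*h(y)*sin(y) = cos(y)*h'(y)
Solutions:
 h(y) = C1/cos(y)^7


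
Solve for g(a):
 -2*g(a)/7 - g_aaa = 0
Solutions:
 g(a) = C3*exp(-2^(1/3)*7^(2/3)*a/7) + (C1*sin(2^(1/3)*sqrt(3)*7^(2/3)*a/14) + C2*cos(2^(1/3)*sqrt(3)*7^(2/3)*a/14))*exp(2^(1/3)*7^(2/3)*a/14)


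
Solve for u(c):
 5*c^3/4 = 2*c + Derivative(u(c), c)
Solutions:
 u(c) = C1 + 5*c^4/16 - c^2


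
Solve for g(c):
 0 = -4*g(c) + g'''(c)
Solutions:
 g(c) = C3*exp(2^(2/3)*c) + (C1*sin(2^(2/3)*sqrt(3)*c/2) + C2*cos(2^(2/3)*sqrt(3)*c/2))*exp(-2^(2/3)*c/2)


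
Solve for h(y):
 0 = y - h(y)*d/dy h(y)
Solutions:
 h(y) = -sqrt(C1 + y^2)
 h(y) = sqrt(C1 + y^2)


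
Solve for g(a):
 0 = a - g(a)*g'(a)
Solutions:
 g(a) = -sqrt(C1 + a^2)
 g(a) = sqrt(C1 + a^2)


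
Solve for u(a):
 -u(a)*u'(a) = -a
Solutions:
 u(a) = -sqrt(C1 + a^2)
 u(a) = sqrt(C1 + a^2)


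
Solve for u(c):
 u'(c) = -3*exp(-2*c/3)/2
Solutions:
 u(c) = C1 + 9*exp(-2*c/3)/4


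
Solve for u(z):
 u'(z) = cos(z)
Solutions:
 u(z) = C1 + sin(z)


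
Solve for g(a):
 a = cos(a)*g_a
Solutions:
 g(a) = C1 + Integral(a/cos(a), a)


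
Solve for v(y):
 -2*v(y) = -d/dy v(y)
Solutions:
 v(y) = C1*exp(2*y)


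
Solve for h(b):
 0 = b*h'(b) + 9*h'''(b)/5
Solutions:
 h(b) = C1 + Integral(C2*airyai(-15^(1/3)*b/3) + C3*airybi(-15^(1/3)*b/3), b)


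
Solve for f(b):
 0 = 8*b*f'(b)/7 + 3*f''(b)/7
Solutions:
 f(b) = C1 + C2*erf(2*sqrt(3)*b/3)


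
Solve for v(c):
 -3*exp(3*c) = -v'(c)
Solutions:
 v(c) = C1 + exp(3*c)


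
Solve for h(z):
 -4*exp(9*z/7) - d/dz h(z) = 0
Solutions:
 h(z) = C1 - 28*exp(9*z/7)/9


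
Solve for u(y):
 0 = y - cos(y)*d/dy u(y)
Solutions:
 u(y) = C1 + Integral(y/cos(y), y)


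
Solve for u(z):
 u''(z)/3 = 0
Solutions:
 u(z) = C1 + C2*z


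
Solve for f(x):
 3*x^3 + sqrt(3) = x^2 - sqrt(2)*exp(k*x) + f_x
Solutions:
 f(x) = C1 + 3*x^4/4 - x^3/3 + sqrt(3)*x + sqrt(2)*exp(k*x)/k


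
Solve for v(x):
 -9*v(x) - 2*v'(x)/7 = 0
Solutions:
 v(x) = C1*exp(-63*x/2)


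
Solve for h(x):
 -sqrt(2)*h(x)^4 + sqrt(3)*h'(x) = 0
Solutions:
 h(x) = (-1/(C1 + sqrt(6)*x))^(1/3)
 h(x) = (-1/(C1 + sqrt(6)*x))^(1/3)*(-1 - sqrt(3)*I)/2
 h(x) = (-1/(C1 + sqrt(6)*x))^(1/3)*(-1 + sqrt(3)*I)/2


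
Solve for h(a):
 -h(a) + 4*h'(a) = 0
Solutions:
 h(a) = C1*exp(a/4)


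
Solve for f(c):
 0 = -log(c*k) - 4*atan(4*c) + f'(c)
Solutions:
 f(c) = C1 + c*log(c*k) + 4*c*atan(4*c) - c - log(16*c^2 + 1)/2


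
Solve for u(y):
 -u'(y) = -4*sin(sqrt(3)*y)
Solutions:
 u(y) = C1 - 4*sqrt(3)*cos(sqrt(3)*y)/3


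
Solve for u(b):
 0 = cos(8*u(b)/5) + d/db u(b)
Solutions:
 b - 5*log(sin(8*u(b)/5) - 1)/16 + 5*log(sin(8*u(b)/5) + 1)/16 = C1


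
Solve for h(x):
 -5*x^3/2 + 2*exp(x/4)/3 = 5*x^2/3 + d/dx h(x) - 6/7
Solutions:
 h(x) = C1 - 5*x^4/8 - 5*x^3/9 + 6*x/7 + 8*exp(x/4)/3


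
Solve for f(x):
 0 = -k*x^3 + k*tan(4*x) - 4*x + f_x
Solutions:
 f(x) = C1 + k*x^4/4 + k*log(cos(4*x))/4 + 2*x^2


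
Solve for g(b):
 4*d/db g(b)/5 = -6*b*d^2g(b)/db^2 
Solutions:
 g(b) = C1 + C2*b^(13/15)


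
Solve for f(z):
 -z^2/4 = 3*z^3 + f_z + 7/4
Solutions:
 f(z) = C1 - 3*z^4/4 - z^3/12 - 7*z/4


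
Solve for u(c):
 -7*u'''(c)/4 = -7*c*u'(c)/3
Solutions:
 u(c) = C1 + Integral(C2*airyai(6^(2/3)*c/3) + C3*airybi(6^(2/3)*c/3), c)


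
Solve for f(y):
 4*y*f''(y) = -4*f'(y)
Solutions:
 f(y) = C1 + C2*log(y)


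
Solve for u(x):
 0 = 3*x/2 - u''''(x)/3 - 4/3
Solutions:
 u(x) = C1 + C2*x + C3*x^2 + C4*x^3 + 3*x^5/80 - x^4/6


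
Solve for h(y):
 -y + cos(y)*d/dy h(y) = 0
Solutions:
 h(y) = C1 + Integral(y/cos(y), y)


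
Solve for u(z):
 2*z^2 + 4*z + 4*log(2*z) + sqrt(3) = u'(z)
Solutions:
 u(z) = C1 + 2*z^3/3 + 2*z^2 + 4*z*log(z) - 4*z + sqrt(3)*z + z*log(16)


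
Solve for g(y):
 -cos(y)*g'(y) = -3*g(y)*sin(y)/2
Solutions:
 g(y) = C1/cos(y)^(3/2)


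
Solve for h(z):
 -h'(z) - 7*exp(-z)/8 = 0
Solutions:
 h(z) = C1 + 7*exp(-z)/8


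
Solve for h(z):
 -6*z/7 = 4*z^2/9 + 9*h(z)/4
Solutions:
 h(z) = 8*z*(-14*z - 27)/567


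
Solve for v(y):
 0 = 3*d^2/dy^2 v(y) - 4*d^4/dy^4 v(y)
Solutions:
 v(y) = C1 + C2*y + C3*exp(-sqrt(3)*y/2) + C4*exp(sqrt(3)*y/2)


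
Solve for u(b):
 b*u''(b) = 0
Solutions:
 u(b) = C1 + C2*b


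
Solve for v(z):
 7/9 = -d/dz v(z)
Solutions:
 v(z) = C1 - 7*z/9


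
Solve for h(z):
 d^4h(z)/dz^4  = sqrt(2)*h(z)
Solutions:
 h(z) = C1*exp(-2^(1/8)*z) + C2*exp(2^(1/8)*z) + C3*sin(2^(1/8)*z) + C4*cos(2^(1/8)*z)


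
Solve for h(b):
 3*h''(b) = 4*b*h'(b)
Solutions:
 h(b) = C1 + C2*erfi(sqrt(6)*b/3)


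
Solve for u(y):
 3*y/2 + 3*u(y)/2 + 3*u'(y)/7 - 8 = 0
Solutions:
 u(y) = C1*exp(-7*y/2) - y + 118/21


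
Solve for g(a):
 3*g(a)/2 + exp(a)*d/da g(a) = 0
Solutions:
 g(a) = C1*exp(3*exp(-a)/2)


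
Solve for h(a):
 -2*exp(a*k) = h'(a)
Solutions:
 h(a) = C1 - 2*exp(a*k)/k


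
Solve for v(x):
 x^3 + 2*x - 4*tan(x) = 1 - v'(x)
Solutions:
 v(x) = C1 - x^4/4 - x^2 + x - 4*log(cos(x))


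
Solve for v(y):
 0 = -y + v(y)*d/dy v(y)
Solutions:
 v(y) = -sqrt(C1 + y^2)
 v(y) = sqrt(C1 + y^2)


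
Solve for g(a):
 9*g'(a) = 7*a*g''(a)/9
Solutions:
 g(a) = C1 + C2*a^(88/7)


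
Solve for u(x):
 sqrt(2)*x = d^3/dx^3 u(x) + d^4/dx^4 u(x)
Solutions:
 u(x) = C1 + C2*x + C3*x^2 + C4*exp(-x) + sqrt(2)*x^4/24 - sqrt(2)*x^3/6


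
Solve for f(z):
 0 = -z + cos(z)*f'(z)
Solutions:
 f(z) = C1 + Integral(z/cos(z), z)


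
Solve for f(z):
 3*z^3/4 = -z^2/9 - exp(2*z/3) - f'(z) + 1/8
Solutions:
 f(z) = C1 - 3*z^4/16 - z^3/27 + z/8 - 3*exp(2*z/3)/2


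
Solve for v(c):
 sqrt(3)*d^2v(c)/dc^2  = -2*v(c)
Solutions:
 v(c) = C1*sin(sqrt(2)*3^(3/4)*c/3) + C2*cos(sqrt(2)*3^(3/4)*c/3)


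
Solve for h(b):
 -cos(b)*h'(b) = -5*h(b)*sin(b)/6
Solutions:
 h(b) = C1/cos(b)^(5/6)


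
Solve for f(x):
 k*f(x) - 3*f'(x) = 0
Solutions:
 f(x) = C1*exp(k*x/3)


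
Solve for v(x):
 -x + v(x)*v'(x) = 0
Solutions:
 v(x) = -sqrt(C1 + x^2)
 v(x) = sqrt(C1 + x^2)


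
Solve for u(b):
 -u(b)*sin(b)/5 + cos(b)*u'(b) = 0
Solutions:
 u(b) = C1/cos(b)^(1/5)


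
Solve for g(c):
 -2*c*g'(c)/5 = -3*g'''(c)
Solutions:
 g(c) = C1 + Integral(C2*airyai(15^(2/3)*2^(1/3)*c/15) + C3*airybi(15^(2/3)*2^(1/3)*c/15), c)


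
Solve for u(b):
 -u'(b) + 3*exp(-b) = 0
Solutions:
 u(b) = C1 - 3*exp(-b)


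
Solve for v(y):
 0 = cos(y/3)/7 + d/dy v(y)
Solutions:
 v(y) = C1 - 3*sin(y/3)/7


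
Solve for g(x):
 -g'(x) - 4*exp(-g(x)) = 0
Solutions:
 g(x) = log(C1 - 4*x)


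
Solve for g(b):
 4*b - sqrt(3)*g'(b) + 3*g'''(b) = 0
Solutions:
 g(b) = C1 + C2*exp(-3^(3/4)*b/3) + C3*exp(3^(3/4)*b/3) + 2*sqrt(3)*b^2/3


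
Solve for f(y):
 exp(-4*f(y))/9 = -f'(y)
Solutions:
 f(y) = log(-I*(C1 - 4*y/9)^(1/4))
 f(y) = log(I*(C1 - 4*y/9)^(1/4))
 f(y) = log(-(C1 - 4*y/9)^(1/4))
 f(y) = log(C1 - 4*y/9)/4


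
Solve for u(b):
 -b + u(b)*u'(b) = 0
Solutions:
 u(b) = -sqrt(C1 + b^2)
 u(b) = sqrt(C1 + b^2)


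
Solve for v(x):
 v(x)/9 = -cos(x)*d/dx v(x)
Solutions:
 v(x) = C1*(sin(x) - 1)^(1/18)/(sin(x) + 1)^(1/18)


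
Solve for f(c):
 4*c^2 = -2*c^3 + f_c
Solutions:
 f(c) = C1 + c^4/2 + 4*c^3/3


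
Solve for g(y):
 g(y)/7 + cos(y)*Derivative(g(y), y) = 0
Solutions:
 g(y) = C1*(sin(y) - 1)^(1/14)/(sin(y) + 1)^(1/14)


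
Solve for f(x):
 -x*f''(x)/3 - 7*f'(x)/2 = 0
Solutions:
 f(x) = C1 + C2/x^(19/2)


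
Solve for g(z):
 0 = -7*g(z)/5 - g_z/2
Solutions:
 g(z) = C1*exp(-14*z/5)


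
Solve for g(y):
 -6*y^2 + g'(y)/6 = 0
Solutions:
 g(y) = C1 + 12*y^3


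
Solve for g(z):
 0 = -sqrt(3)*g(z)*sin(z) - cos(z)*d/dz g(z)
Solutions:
 g(z) = C1*cos(z)^(sqrt(3))


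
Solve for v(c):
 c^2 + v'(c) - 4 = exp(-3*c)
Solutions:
 v(c) = C1 - c^3/3 + 4*c - exp(-3*c)/3


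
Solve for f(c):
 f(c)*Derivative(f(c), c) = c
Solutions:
 f(c) = -sqrt(C1 + c^2)
 f(c) = sqrt(C1 + c^2)


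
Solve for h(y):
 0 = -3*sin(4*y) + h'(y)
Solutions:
 h(y) = C1 - 3*cos(4*y)/4


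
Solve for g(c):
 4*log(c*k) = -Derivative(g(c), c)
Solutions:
 g(c) = C1 - 4*c*log(c*k) + 4*c


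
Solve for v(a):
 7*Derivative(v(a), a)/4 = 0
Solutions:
 v(a) = C1


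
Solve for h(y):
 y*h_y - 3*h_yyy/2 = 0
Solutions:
 h(y) = C1 + Integral(C2*airyai(2^(1/3)*3^(2/3)*y/3) + C3*airybi(2^(1/3)*3^(2/3)*y/3), y)


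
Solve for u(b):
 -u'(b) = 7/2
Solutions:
 u(b) = C1 - 7*b/2


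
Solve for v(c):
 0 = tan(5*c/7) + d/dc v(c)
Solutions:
 v(c) = C1 + 7*log(cos(5*c/7))/5


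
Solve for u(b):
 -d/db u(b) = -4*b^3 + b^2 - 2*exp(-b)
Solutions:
 u(b) = C1 + b^4 - b^3/3 - 2*exp(-b)


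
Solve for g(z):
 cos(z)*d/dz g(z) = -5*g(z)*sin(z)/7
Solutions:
 g(z) = C1*cos(z)^(5/7)


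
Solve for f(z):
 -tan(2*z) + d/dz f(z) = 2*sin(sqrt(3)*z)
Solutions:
 f(z) = C1 - log(cos(2*z))/2 - 2*sqrt(3)*cos(sqrt(3)*z)/3


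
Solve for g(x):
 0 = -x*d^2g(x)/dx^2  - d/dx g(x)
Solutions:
 g(x) = C1 + C2*log(x)


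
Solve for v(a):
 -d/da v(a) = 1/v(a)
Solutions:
 v(a) = -sqrt(C1 - 2*a)
 v(a) = sqrt(C1 - 2*a)


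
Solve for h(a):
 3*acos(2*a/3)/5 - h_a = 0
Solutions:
 h(a) = C1 + 3*a*acos(2*a/3)/5 - 3*sqrt(9 - 4*a^2)/10


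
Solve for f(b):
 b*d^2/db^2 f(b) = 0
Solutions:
 f(b) = C1 + C2*b


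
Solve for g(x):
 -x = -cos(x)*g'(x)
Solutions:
 g(x) = C1 + Integral(x/cos(x), x)


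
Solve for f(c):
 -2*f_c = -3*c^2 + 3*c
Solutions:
 f(c) = C1 + c^3/2 - 3*c^2/4


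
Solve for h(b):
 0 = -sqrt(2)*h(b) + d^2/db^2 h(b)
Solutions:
 h(b) = C1*exp(-2^(1/4)*b) + C2*exp(2^(1/4)*b)


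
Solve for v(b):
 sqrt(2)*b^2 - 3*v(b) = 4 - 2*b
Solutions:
 v(b) = sqrt(2)*b^2/3 + 2*b/3 - 4/3


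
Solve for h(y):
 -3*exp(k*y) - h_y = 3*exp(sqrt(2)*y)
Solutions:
 h(y) = C1 - 3*sqrt(2)*exp(sqrt(2)*y)/2 - 3*exp(k*y)/k


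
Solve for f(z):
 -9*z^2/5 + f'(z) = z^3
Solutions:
 f(z) = C1 + z^4/4 + 3*z^3/5


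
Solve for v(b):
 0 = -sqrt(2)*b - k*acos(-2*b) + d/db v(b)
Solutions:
 v(b) = C1 + sqrt(2)*b^2/2 + k*(b*acos(-2*b) + sqrt(1 - 4*b^2)/2)


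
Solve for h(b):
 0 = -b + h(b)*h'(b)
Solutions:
 h(b) = -sqrt(C1 + b^2)
 h(b) = sqrt(C1 + b^2)


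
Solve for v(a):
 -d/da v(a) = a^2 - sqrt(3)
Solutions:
 v(a) = C1 - a^3/3 + sqrt(3)*a


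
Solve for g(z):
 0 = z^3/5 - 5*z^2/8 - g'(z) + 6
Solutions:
 g(z) = C1 + z^4/20 - 5*z^3/24 + 6*z


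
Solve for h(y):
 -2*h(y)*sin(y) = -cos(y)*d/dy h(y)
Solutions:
 h(y) = C1/cos(y)^2


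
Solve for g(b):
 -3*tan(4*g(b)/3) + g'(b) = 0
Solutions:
 g(b) = -3*asin(C1*exp(4*b))/4 + 3*pi/4
 g(b) = 3*asin(C1*exp(4*b))/4


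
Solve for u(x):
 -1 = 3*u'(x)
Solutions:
 u(x) = C1 - x/3


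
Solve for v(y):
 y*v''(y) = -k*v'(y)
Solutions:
 v(y) = C1 + y^(1 - re(k))*(C2*sin(log(y)*Abs(im(k))) + C3*cos(log(y)*im(k)))


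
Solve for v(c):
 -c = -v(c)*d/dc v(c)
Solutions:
 v(c) = -sqrt(C1 + c^2)
 v(c) = sqrt(C1 + c^2)


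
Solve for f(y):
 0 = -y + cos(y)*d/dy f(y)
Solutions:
 f(y) = C1 + Integral(y/cos(y), y)


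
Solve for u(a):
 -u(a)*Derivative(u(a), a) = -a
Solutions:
 u(a) = -sqrt(C1 + a^2)
 u(a) = sqrt(C1 + a^2)


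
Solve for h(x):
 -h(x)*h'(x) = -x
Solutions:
 h(x) = -sqrt(C1 + x^2)
 h(x) = sqrt(C1 + x^2)


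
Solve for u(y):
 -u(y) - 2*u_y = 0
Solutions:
 u(y) = C1*exp(-y/2)


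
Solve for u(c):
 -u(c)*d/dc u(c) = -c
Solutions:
 u(c) = -sqrt(C1 + c^2)
 u(c) = sqrt(C1 + c^2)


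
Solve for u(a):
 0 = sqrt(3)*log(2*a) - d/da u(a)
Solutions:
 u(a) = C1 + sqrt(3)*a*log(a) - sqrt(3)*a + sqrt(3)*a*log(2)


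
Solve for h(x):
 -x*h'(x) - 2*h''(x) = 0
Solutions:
 h(x) = C1 + C2*erf(x/2)


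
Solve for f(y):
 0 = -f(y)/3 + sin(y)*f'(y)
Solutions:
 f(y) = C1*(cos(y) - 1)^(1/6)/(cos(y) + 1)^(1/6)


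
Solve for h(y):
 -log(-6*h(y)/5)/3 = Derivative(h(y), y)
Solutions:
 3*Integral(1/(log(-_y) - log(5) + log(6)), (_y, h(y))) = C1 - y


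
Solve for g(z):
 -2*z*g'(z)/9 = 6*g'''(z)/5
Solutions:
 g(z) = C1 + Integral(C2*airyai(-5^(1/3)*z/3) + C3*airybi(-5^(1/3)*z/3), z)


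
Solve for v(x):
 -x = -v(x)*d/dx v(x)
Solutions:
 v(x) = -sqrt(C1 + x^2)
 v(x) = sqrt(C1 + x^2)


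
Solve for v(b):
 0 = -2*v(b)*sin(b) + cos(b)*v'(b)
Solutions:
 v(b) = C1/cos(b)^2


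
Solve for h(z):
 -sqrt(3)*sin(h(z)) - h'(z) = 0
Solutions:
 h(z) = -acos((-C1 - exp(2*sqrt(3)*z))/(C1 - exp(2*sqrt(3)*z))) + 2*pi
 h(z) = acos((-C1 - exp(2*sqrt(3)*z))/(C1 - exp(2*sqrt(3)*z)))


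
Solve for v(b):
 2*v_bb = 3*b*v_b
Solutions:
 v(b) = C1 + C2*erfi(sqrt(3)*b/2)


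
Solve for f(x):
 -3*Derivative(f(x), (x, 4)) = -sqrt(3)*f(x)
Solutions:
 f(x) = C1*exp(-3^(7/8)*x/3) + C2*exp(3^(7/8)*x/3) + C3*sin(3^(7/8)*x/3) + C4*cos(3^(7/8)*x/3)


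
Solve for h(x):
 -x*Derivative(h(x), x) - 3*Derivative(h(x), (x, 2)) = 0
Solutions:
 h(x) = C1 + C2*erf(sqrt(6)*x/6)


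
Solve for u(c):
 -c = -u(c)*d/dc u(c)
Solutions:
 u(c) = -sqrt(C1 + c^2)
 u(c) = sqrt(C1 + c^2)


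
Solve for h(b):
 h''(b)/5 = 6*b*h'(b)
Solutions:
 h(b) = C1 + C2*erfi(sqrt(15)*b)


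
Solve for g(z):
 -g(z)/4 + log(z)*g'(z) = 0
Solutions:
 g(z) = C1*exp(li(z)/4)


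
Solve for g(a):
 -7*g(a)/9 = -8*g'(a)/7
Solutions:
 g(a) = C1*exp(49*a/72)


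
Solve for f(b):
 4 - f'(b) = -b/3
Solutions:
 f(b) = C1 + b^2/6 + 4*b


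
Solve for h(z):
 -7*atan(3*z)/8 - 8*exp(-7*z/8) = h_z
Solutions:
 h(z) = C1 - 7*z*atan(3*z)/8 + 7*log(9*z^2 + 1)/48 + 64*exp(-7*z/8)/7


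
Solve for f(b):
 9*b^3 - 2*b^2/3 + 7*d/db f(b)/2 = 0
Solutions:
 f(b) = C1 - 9*b^4/14 + 4*b^3/63


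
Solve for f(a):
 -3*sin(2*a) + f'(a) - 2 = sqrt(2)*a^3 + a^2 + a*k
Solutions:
 f(a) = C1 + sqrt(2)*a^4/4 + a^3/3 + a^2*k/2 + 2*a - 3*cos(2*a)/2


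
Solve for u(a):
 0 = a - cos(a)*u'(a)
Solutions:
 u(a) = C1 + Integral(a/cos(a), a)


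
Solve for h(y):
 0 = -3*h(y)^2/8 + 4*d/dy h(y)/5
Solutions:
 h(y) = -32/(C1 + 15*y)


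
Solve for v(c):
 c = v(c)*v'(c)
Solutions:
 v(c) = -sqrt(C1 + c^2)
 v(c) = sqrt(C1 + c^2)


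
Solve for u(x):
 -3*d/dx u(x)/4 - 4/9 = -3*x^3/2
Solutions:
 u(x) = C1 + x^4/2 - 16*x/27


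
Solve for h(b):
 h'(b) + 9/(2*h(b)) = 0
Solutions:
 h(b) = -sqrt(C1 - 9*b)
 h(b) = sqrt(C1 - 9*b)


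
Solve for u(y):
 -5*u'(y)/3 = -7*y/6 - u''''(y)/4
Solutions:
 u(y) = C1 + C4*exp(20^(1/3)*3^(2/3)*y/3) + 7*y^2/20 + (C2*sin(20^(1/3)*3^(1/6)*y/2) + C3*cos(20^(1/3)*3^(1/6)*y/2))*exp(-20^(1/3)*3^(2/3)*y/6)


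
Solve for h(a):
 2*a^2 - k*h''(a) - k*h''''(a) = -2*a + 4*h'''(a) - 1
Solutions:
 h(a) = C1 + C2*a + C3*exp(a*(sqrt(4 - k^2) - 2)/k) + C4*exp(-a*(sqrt(4 - k^2) + 2)/k) + a^4/(6*k) + a^3*(1 - 8/k)/(3*k) + a^2*(-3/2 - 4/k + 32/k^2)/k


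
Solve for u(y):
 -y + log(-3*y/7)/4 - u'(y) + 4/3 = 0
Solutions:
 u(y) = C1 - y^2/2 + y*log(-y)/4 + y*(-3*log(7) + 3*log(3) + 13)/12


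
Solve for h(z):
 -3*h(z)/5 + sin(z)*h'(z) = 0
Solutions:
 h(z) = C1*(cos(z) - 1)^(3/10)/(cos(z) + 1)^(3/10)


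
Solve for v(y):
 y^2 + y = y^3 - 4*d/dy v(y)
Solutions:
 v(y) = C1 + y^4/16 - y^3/12 - y^2/8


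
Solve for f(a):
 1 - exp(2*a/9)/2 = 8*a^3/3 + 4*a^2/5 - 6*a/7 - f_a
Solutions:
 f(a) = C1 + 2*a^4/3 + 4*a^3/15 - 3*a^2/7 - a + 9*exp(2*a/9)/4


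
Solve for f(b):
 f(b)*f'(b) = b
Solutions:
 f(b) = -sqrt(C1 + b^2)
 f(b) = sqrt(C1 + b^2)


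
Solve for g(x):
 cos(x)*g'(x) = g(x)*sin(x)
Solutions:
 g(x) = C1/cos(x)


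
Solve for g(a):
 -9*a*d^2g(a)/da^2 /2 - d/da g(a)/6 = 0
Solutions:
 g(a) = C1 + C2*a^(26/27)


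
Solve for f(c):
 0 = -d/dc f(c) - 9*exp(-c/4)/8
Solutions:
 f(c) = C1 + 9*exp(-c/4)/2


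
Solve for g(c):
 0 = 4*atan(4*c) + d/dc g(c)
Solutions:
 g(c) = C1 - 4*c*atan(4*c) + log(16*c^2 + 1)/2


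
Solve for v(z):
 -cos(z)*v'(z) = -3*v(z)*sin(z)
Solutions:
 v(z) = C1/cos(z)^3


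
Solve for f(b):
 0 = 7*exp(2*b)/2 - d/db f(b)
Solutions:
 f(b) = C1 + 7*exp(2*b)/4


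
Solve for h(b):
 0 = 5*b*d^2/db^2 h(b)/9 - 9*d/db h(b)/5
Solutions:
 h(b) = C1 + C2*b^(106/25)


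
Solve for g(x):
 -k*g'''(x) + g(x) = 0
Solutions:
 g(x) = C1*exp(x*(1/k)^(1/3)) + C2*exp(x*(-1 + sqrt(3)*I)*(1/k)^(1/3)/2) + C3*exp(-x*(1 + sqrt(3)*I)*(1/k)^(1/3)/2)


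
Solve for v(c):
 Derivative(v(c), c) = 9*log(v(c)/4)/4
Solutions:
 4*Integral(1/(-log(_y) + 2*log(2)), (_y, v(c)))/9 = C1 - c


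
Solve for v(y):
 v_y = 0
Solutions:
 v(y) = C1


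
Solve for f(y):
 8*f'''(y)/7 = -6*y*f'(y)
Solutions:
 f(y) = C1 + Integral(C2*airyai(-42^(1/3)*y/2) + C3*airybi(-42^(1/3)*y/2), y)


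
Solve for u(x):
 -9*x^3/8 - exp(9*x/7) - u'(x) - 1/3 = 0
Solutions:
 u(x) = C1 - 9*x^4/32 - x/3 - 7*exp(9*x/7)/9


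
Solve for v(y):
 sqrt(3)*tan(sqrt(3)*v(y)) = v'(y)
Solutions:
 v(y) = sqrt(3)*(pi - asin(C1*exp(3*y)))/3
 v(y) = sqrt(3)*asin(C1*exp(3*y))/3


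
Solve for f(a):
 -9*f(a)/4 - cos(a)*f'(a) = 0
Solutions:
 f(a) = C1*(sin(a) - 1)^(9/8)/(sin(a) + 1)^(9/8)


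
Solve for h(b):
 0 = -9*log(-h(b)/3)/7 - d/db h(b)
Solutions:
 7*Integral(1/(log(-_y) - log(3)), (_y, h(b)))/9 = C1 - b


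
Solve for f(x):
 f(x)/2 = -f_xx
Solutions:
 f(x) = C1*sin(sqrt(2)*x/2) + C2*cos(sqrt(2)*x/2)


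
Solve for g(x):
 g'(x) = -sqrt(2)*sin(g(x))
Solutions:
 g(x) = -acos((-C1 - exp(2*sqrt(2)*x))/(C1 - exp(2*sqrt(2)*x))) + 2*pi
 g(x) = acos((-C1 - exp(2*sqrt(2)*x))/(C1 - exp(2*sqrt(2)*x)))


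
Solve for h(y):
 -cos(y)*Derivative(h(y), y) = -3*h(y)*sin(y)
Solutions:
 h(y) = C1/cos(y)^3


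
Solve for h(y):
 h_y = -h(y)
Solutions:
 h(y) = C1*exp(-y)


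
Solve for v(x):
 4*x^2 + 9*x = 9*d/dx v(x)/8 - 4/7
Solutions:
 v(x) = C1 + 32*x^3/27 + 4*x^2 + 32*x/63


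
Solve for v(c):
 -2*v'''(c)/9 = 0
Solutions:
 v(c) = C1 + C2*c + C3*c^2


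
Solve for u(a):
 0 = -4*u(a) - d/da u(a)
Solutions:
 u(a) = C1*exp(-4*a)


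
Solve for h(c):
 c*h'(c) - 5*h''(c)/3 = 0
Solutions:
 h(c) = C1 + C2*erfi(sqrt(30)*c/10)


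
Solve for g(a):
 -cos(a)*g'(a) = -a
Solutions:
 g(a) = C1 + Integral(a/cos(a), a)


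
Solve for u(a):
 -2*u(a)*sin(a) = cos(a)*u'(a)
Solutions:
 u(a) = C1*cos(a)^2


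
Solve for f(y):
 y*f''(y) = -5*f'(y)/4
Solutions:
 f(y) = C1 + C2/y^(1/4)


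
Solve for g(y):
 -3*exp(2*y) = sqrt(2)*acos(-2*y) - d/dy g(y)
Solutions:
 g(y) = C1 + sqrt(2)*(y*acos(-2*y) + sqrt(1 - 4*y^2)/2) + 3*exp(2*y)/2


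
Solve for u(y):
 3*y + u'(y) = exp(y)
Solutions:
 u(y) = C1 - 3*y^2/2 + exp(y)


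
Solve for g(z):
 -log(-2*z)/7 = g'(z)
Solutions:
 g(z) = C1 - z*log(-z)/7 + z*(1 - log(2))/7


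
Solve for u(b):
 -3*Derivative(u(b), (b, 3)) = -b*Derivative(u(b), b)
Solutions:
 u(b) = C1 + Integral(C2*airyai(3^(2/3)*b/3) + C3*airybi(3^(2/3)*b/3), b)


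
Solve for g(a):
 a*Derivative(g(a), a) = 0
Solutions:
 g(a) = C1


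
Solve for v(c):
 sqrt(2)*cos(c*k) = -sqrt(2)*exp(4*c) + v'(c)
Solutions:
 v(c) = C1 + sqrt(2)*exp(4*c)/4 + sqrt(2)*sin(c*k)/k


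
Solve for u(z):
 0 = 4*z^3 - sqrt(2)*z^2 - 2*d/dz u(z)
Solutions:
 u(z) = C1 + z^4/2 - sqrt(2)*z^3/6


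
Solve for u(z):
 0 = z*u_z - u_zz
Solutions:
 u(z) = C1 + C2*erfi(sqrt(2)*z/2)


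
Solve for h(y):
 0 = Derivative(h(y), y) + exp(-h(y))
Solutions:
 h(y) = log(C1 - y)


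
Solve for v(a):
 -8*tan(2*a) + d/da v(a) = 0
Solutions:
 v(a) = C1 - 4*log(cos(2*a))


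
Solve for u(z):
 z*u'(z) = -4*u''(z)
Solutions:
 u(z) = C1 + C2*erf(sqrt(2)*z/4)


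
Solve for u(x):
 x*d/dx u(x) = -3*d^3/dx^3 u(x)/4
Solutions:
 u(x) = C1 + Integral(C2*airyai(-6^(2/3)*x/3) + C3*airybi(-6^(2/3)*x/3), x)


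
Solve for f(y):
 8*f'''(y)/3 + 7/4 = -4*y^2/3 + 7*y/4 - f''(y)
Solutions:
 f(y) = C1 + C2*y + C3*exp(-3*y/8) - y^4/9 + 319*y^3/216 - 2741*y^2/216


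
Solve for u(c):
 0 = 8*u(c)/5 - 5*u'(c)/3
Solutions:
 u(c) = C1*exp(24*c/25)


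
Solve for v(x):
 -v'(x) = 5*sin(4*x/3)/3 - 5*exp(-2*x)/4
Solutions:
 v(x) = C1 + 5*cos(4*x/3)/4 - 5*exp(-2*x)/8


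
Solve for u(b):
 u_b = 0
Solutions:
 u(b) = C1


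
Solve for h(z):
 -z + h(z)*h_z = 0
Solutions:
 h(z) = -sqrt(C1 + z^2)
 h(z) = sqrt(C1 + z^2)


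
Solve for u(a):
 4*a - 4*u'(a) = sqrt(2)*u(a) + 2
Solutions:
 u(a) = C1*exp(-sqrt(2)*a/4) + 2*sqrt(2)*a - 8 - sqrt(2)


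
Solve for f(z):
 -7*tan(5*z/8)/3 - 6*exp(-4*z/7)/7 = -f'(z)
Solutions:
 f(z) = C1 + 28*log(tan(5*z/8)^2 + 1)/15 - 3*exp(-4*z/7)/2


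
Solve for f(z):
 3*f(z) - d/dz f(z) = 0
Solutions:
 f(z) = C1*exp(3*z)


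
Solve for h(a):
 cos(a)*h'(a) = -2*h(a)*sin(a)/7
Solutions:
 h(a) = C1*cos(a)^(2/7)


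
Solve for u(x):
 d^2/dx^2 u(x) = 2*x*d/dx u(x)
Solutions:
 u(x) = C1 + C2*erfi(x)


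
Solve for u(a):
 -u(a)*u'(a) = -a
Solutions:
 u(a) = -sqrt(C1 + a^2)
 u(a) = sqrt(C1 + a^2)


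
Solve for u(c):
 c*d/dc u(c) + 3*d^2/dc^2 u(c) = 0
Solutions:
 u(c) = C1 + C2*erf(sqrt(6)*c/6)


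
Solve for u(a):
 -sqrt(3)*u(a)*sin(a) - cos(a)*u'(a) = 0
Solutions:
 u(a) = C1*cos(a)^(sqrt(3))


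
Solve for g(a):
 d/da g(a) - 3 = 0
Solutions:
 g(a) = C1 + 3*a


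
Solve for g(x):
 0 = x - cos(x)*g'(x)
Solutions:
 g(x) = C1 + Integral(x/cos(x), x)


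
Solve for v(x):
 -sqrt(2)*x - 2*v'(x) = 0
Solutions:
 v(x) = C1 - sqrt(2)*x^2/4


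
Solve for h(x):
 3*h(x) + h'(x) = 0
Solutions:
 h(x) = C1*exp(-3*x)


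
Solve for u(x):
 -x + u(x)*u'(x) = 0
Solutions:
 u(x) = -sqrt(C1 + x^2)
 u(x) = sqrt(C1 + x^2)


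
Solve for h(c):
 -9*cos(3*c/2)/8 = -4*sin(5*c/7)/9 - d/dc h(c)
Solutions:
 h(c) = C1 + 3*sin(3*c/2)/4 + 28*cos(5*c/7)/45


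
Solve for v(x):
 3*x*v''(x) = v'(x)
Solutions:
 v(x) = C1 + C2*x^(4/3)


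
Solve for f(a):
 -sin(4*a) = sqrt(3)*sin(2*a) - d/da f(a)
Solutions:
 f(a) = C1 - sqrt(3)*cos(2*a)/2 - cos(4*a)/4


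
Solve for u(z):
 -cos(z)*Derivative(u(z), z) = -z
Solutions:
 u(z) = C1 + Integral(z/cos(z), z)


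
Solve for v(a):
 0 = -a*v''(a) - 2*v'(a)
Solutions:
 v(a) = C1 + C2/a


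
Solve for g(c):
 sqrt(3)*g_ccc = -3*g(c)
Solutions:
 g(c) = C3*exp(-3^(1/6)*c) + (C1*sin(3^(2/3)*c/2) + C2*cos(3^(2/3)*c/2))*exp(3^(1/6)*c/2)


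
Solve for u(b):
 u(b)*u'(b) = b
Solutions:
 u(b) = -sqrt(C1 + b^2)
 u(b) = sqrt(C1 + b^2)


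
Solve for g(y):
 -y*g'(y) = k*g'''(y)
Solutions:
 g(y) = C1 + Integral(C2*airyai(y*(-1/k)^(1/3)) + C3*airybi(y*(-1/k)^(1/3)), y)


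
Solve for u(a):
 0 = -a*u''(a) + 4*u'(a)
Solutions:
 u(a) = C1 + C2*a^5


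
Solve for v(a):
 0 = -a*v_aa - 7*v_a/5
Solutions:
 v(a) = C1 + C2/a^(2/5)


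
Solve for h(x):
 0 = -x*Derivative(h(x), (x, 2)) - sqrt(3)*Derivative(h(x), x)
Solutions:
 h(x) = C1 + C2*x^(1 - sqrt(3))


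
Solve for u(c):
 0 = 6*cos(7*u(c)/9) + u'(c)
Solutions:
 6*c - 9*log(sin(7*u(c)/9) - 1)/14 + 9*log(sin(7*u(c)/9) + 1)/14 = C1


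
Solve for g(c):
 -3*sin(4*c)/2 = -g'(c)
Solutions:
 g(c) = C1 - 3*cos(4*c)/8


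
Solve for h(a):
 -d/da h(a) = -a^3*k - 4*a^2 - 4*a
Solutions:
 h(a) = C1 + a^4*k/4 + 4*a^3/3 + 2*a^2


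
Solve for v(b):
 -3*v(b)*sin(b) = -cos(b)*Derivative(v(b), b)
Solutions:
 v(b) = C1/cos(b)^3


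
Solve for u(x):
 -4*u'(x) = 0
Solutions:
 u(x) = C1


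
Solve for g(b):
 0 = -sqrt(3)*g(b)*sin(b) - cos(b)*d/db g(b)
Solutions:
 g(b) = C1*cos(b)^(sqrt(3))


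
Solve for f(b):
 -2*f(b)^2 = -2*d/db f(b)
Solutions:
 f(b) = -1/(C1 + b)


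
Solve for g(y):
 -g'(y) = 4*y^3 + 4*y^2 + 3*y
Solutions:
 g(y) = C1 - y^4 - 4*y^3/3 - 3*y^2/2


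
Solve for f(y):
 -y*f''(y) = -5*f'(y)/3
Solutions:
 f(y) = C1 + C2*y^(8/3)


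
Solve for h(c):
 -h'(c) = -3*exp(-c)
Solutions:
 h(c) = C1 - 3*exp(-c)


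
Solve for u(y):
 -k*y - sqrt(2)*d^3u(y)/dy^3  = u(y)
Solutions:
 u(y) = C3*exp(-2^(5/6)*y/2) - k*y + (C1*sin(2^(5/6)*sqrt(3)*y/4) + C2*cos(2^(5/6)*sqrt(3)*y/4))*exp(2^(5/6)*y/4)


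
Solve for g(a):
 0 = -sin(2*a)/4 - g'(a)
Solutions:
 g(a) = C1 + cos(2*a)/8


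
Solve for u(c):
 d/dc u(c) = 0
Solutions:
 u(c) = C1


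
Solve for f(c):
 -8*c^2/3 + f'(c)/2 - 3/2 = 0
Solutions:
 f(c) = C1 + 16*c^3/9 + 3*c


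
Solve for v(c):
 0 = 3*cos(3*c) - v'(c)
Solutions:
 v(c) = C1 + sin(3*c)


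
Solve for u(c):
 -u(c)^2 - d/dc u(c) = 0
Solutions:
 u(c) = 1/(C1 + c)


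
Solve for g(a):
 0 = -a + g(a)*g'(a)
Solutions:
 g(a) = -sqrt(C1 + a^2)
 g(a) = sqrt(C1 + a^2)


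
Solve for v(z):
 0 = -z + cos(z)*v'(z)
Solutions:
 v(z) = C1 + Integral(z/cos(z), z)


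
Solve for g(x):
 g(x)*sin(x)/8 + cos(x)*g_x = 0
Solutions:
 g(x) = C1*cos(x)^(1/8)


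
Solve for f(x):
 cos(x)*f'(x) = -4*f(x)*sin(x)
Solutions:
 f(x) = C1*cos(x)^4


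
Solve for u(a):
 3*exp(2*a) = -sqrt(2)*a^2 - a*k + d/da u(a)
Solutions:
 u(a) = C1 + sqrt(2)*a^3/3 + a^2*k/2 + 3*exp(2*a)/2


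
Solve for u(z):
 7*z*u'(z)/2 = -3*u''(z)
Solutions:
 u(z) = C1 + C2*erf(sqrt(21)*z/6)


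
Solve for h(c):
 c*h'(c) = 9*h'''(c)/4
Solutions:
 h(c) = C1 + Integral(C2*airyai(2^(2/3)*3^(1/3)*c/3) + C3*airybi(2^(2/3)*3^(1/3)*c/3), c)


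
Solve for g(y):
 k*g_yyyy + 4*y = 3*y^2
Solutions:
 g(y) = C1 + C2*y + C3*y^2 + C4*y^3 + y^6/(120*k) - y^5/(30*k)


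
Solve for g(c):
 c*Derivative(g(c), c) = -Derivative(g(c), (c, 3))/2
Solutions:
 g(c) = C1 + Integral(C2*airyai(-2^(1/3)*c) + C3*airybi(-2^(1/3)*c), c)


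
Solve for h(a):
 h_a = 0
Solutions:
 h(a) = C1


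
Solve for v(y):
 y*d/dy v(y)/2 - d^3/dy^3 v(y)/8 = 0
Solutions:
 v(y) = C1 + Integral(C2*airyai(2^(2/3)*y) + C3*airybi(2^(2/3)*y), y)


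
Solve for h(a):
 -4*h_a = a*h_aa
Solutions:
 h(a) = C1 + C2/a^3


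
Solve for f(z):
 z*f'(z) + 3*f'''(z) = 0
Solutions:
 f(z) = C1 + Integral(C2*airyai(-3^(2/3)*z/3) + C3*airybi(-3^(2/3)*z/3), z)


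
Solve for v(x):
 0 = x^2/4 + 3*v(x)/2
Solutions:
 v(x) = -x^2/6


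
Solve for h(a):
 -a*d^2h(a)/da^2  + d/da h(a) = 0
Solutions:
 h(a) = C1 + C2*a^2


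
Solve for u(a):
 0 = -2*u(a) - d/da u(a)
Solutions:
 u(a) = C1*exp(-2*a)


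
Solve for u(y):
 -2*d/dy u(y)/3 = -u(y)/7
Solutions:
 u(y) = C1*exp(3*y/14)


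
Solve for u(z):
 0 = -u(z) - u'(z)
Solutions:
 u(z) = C1*exp(-z)


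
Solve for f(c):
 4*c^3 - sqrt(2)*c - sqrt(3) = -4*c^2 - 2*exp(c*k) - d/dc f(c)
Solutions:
 f(c) = C1 - c^4 - 4*c^3/3 + sqrt(2)*c^2/2 + sqrt(3)*c - 2*exp(c*k)/k


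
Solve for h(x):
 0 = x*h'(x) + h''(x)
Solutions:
 h(x) = C1 + C2*erf(sqrt(2)*x/2)


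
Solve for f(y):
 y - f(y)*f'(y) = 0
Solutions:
 f(y) = -sqrt(C1 + y^2)
 f(y) = sqrt(C1 + y^2)


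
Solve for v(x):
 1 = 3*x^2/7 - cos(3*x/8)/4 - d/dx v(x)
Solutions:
 v(x) = C1 + x^3/7 - x - 2*sin(3*x/8)/3


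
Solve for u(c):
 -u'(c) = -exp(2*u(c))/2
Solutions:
 u(c) = log(-sqrt(-1/(C1 + c)))
 u(c) = log(-1/(C1 + c))/2


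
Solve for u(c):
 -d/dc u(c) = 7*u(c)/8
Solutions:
 u(c) = C1*exp(-7*c/8)


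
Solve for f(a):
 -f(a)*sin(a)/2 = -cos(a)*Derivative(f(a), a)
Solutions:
 f(a) = C1/sqrt(cos(a))


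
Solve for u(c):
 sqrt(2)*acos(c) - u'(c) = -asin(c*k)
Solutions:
 u(c) = C1 + sqrt(2)*(c*acos(c) - sqrt(1 - c^2)) + Piecewise((c*asin(c*k) + sqrt(-c^2*k^2 + 1)/k, Ne(k, 0)), (0, True))


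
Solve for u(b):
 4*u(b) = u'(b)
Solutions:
 u(b) = C1*exp(4*b)


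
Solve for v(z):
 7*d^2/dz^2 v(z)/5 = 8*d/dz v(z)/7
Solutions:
 v(z) = C1 + C2*exp(40*z/49)


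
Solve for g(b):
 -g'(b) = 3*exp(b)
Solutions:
 g(b) = C1 - 3*exp(b)


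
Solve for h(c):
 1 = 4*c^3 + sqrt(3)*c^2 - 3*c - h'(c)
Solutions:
 h(c) = C1 + c^4 + sqrt(3)*c^3/3 - 3*c^2/2 - c


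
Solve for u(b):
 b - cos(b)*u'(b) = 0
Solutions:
 u(b) = C1 + Integral(b/cos(b), b)


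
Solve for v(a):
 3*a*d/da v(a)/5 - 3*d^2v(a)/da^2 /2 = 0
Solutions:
 v(a) = C1 + C2*erfi(sqrt(5)*a/5)


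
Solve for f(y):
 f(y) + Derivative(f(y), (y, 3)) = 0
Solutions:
 f(y) = C3*exp(-y) + (C1*sin(sqrt(3)*y/2) + C2*cos(sqrt(3)*y/2))*exp(y/2)


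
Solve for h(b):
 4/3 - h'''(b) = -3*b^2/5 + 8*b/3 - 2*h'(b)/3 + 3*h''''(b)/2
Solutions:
 h(b) = C1 + C2*exp(-b*(2*2^(2/3)/(9*sqrt(73) + 77)^(1/3) + 4 + 2^(1/3)*(9*sqrt(73) + 77)^(1/3))/18)*sin(2^(1/3)*sqrt(3)*b*(-(9*sqrt(73) + 77)^(1/3) + 2*2^(1/3)/(9*sqrt(73) + 77)^(1/3))/18) + C3*exp(-b*(2*2^(2/3)/(9*sqrt(73) + 77)^(1/3) + 4 + 2^(1/3)*(9*sqrt(73) + 77)^(1/3))/18)*cos(2^(1/3)*sqrt(3)*b*(-(9*sqrt(73) + 77)^(1/3) + 2*2^(1/3)/(9*sqrt(73) + 77)^(1/3))/18) + C4*exp(b*(-2 + 2*2^(2/3)/(9*sqrt(73) + 77)^(1/3) + 2^(1/3)*(9*sqrt(73) + 77)^(1/3))/9) - 3*b^3/10 + 2*b^2 - 47*b/10


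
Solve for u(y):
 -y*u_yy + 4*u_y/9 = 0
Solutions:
 u(y) = C1 + C2*y^(13/9)


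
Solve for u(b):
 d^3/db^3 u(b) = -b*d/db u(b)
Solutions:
 u(b) = C1 + Integral(C2*airyai(-b) + C3*airybi(-b), b)


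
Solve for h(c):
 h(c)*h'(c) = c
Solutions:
 h(c) = -sqrt(C1 + c^2)
 h(c) = sqrt(C1 + c^2)


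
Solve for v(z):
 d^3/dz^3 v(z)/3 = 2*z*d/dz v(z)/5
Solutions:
 v(z) = C1 + Integral(C2*airyai(5^(2/3)*6^(1/3)*z/5) + C3*airybi(5^(2/3)*6^(1/3)*z/5), z)


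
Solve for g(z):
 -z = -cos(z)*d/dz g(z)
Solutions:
 g(z) = C1 + Integral(z/cos(z), z)


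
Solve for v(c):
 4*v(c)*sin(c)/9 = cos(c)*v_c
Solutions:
 v(c) = C1/cos(c)^(4/9)


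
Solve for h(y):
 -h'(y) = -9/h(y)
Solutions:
 h(y) = -sqrt(C1 + 18*y)
 h(y) = sqrt(C1 + 18*y)


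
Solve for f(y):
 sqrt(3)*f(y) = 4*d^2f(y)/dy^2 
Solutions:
 f(y) = C1*exp(-3^(1/4)*y/2) + C2*exp(3^(1/4)*y/2)


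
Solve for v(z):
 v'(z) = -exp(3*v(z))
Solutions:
 v(z) = log((-3^(2/3) - 3*3^(1/6)*I)*(1/(C1 + z))^(1/3)/6)
 v(z) = log((-3^(2/3) + 3*3^(1/6)*I)*(1/(C1 + z))^(1/3)/6)
 v(z) = log(1/(C1 + 3*z))/3


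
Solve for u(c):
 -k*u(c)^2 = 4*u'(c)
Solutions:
 u(c) = 4/(C1 + c*k)


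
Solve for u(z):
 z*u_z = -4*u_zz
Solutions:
 u(z) = C1 + C2*erf(sqrt(2)*z/4)


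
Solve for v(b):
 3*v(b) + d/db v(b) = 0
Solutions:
 v(b) = C1*exp(-3*b)


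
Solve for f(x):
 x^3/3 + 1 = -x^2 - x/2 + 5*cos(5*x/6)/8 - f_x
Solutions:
 f(x) = C1 - x^4/12 - x^3/3 - x^2/4 - x + 3*sin(5*x/6)/4


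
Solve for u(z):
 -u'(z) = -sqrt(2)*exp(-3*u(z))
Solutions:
 u(z) = log(C1 + 3*sqrt(2)*z)/3
 u(z) = log((-3^(1/3) - 3^(5/6)*I)*(C1 + sqrt(2)*z)^(1/3)/2)
 u(z) = log((-3^(1/3) + 3^(5/6)*I)*(C1 + sqrt(2)*z)^(1/3)/2)


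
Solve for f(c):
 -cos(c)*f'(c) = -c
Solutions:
 f(c) = C1 + Integral(c/cos(c), c)


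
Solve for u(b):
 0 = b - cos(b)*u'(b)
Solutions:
 u(b) = C1 + Integral(b/cos(b), b)


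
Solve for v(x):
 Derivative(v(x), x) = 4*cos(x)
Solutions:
 v(x) = C1 + 4*sin(x)


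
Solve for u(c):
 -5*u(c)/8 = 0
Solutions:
 u(c) = 0


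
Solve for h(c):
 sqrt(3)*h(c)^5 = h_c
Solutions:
 h(c) = -(-1/(C1 + 4*sqrt(3)*c))^(1/4)
 h(c) = (-1/(C1 + 4*sqrt(3)*c))^(1/4)
 h(c) = -I*(-1/(C1 + 4*sqrt(3)*c))^(1/4)
 h(c) = I*(-1/(C1 + 4*sqrt(3)*c))^(1/4)


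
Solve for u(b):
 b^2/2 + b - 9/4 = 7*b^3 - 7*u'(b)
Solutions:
 u(b) = C1 + b^4/4 - b^3/42 - b^2/14 + 9*b/28


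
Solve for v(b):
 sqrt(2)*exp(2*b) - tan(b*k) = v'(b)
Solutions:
 v(b) = C1 - Piecewise((-log(cos(b*k))/k, Ne(k, 0)), (0, True)) + sqrt(2)*exp(2*b)/2


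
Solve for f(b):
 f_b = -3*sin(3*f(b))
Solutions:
 f(b) = -acos((-C1 - exp(18*b))/(C1 - exp(18*b)))/3 + 2*pi/3
 f(b) = acos((-C1 - exp(18*b))/(C1 - exp(18*b)))/3


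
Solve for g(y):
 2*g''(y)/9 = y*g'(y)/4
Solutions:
 g(y) = C1 + C2*erfi(3*y/4)


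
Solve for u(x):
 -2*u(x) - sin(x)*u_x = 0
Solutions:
 u(x) = C1*(cos(x) + 1)/(cos(x) - 1)
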